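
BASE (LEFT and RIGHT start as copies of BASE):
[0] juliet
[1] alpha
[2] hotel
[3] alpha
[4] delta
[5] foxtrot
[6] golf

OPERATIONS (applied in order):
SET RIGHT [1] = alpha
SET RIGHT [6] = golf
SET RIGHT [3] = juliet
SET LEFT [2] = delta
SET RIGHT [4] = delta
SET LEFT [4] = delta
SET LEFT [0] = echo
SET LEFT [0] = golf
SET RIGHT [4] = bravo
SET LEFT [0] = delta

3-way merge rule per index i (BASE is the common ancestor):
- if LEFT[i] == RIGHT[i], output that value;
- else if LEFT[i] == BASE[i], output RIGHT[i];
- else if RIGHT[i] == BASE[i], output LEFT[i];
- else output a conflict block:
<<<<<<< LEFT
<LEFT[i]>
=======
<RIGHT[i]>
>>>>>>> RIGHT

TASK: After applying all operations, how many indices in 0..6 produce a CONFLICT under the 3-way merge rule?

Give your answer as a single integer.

Final LEFT:  [delta, alpha, delta, alpha, delta, foxtrot, golf]
Final RIGHT: [juliet, alpha, hotel, juliet, bravo, foxtrot, golf]
i=0: L=delta, R=juliet=BASE -> take LEFT -> delta
i=1: L=alpha R=alpha -> agree -> alpha
i=2: L=delta, R=hotel=BASE -> take LEFT -> delta
i=3: L=alpha=BASE, R=juliet -> take RIGHT -> juliet
i=4: L=delta=BASE, R=bravo -> take RIGHT -> bravo
i=5: L=foxtrot R=foxtrot -> agree -> foxtrot
i=6: L=golf R=golf -> agree -> golf
Conflict count: 0

Answer: 0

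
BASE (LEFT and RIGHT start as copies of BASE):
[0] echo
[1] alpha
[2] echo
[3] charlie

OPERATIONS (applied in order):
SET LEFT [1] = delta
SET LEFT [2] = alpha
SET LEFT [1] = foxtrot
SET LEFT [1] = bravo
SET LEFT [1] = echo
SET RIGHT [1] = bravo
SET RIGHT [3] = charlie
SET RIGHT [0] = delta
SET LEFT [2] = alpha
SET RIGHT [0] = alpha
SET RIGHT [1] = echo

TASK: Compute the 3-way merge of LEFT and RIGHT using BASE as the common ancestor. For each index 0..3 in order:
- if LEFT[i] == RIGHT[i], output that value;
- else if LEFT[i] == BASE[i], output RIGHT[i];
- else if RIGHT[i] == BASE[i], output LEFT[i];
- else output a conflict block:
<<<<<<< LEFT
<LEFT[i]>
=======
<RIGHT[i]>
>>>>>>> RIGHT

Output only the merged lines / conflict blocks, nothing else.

Answer: alpha
echo
alpha
charlie

Derivation:
Final LEFT:  [echo, echo, alpha, charlie]
Final RIGHT: [alpha, echo, echo, charlie]
i=0: L=echo=BASE, R=alpha -> take RIGHT -> alpha
i=1: L=echo R=echo -> agree -> echo
i=2: L=alpha, R=echo=BASE -> take LEFT -> alpha
i=3: L=charlie R=charlie -> agree -> charlie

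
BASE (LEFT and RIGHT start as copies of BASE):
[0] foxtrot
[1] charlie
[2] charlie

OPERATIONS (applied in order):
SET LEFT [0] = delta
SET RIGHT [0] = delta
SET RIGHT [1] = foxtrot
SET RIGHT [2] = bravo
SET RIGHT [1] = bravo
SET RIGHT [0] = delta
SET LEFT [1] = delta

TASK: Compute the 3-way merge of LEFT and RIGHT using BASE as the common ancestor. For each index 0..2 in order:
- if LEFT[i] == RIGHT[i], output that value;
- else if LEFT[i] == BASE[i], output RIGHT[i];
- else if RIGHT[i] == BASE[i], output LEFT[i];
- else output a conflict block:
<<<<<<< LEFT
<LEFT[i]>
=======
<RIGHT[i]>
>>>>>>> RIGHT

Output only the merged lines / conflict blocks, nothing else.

Answer: delta
<<<<<<< LEFT
delta
=======
bravo
>>>>>>> RIGHT
bravo

Derivation:
Final LEFT:  [delta, delta, charlie]
Final RIGHT: [delta, bravo, bravo]
i=0: L=delta R=delta -> agree -> delta
i=1: BASE=charlie L=delta R=bravo all differ -> CONFLICT
i=2: L=charlie=BASE, R=bravo -> take RIGHT -> bravo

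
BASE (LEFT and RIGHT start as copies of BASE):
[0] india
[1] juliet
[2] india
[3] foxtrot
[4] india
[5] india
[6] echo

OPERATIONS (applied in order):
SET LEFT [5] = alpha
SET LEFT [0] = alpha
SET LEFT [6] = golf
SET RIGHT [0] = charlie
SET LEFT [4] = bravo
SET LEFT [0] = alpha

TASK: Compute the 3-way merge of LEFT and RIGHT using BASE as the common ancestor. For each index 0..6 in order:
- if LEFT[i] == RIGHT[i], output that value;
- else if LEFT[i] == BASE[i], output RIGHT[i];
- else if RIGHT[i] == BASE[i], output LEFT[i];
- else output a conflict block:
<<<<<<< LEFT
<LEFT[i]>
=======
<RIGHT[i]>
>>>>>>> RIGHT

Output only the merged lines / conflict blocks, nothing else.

Answer: <<<<<<< LEFT
alpha
=======
charlie
>>>>>>> RIGHT
juliet
india
foxtrot
bravo
alpha
golf

Derivation:
Final LEFT:  [alpha, juliet, india, foxtrot, bravo, alpha, golf]
Final RIGHT: [charlie, juliet, india, foxtrot, india, india, echo]
i=0: BASE=india L=alpha R=charlie all differ -> CONFLICT
i=1: L=juliet R=juliet -> agree -> juliet
i=2: L=india R=india -> agree -> india
i=3: L=foxtrot R=foxtrot -> agree -> foxtrot
i=4: L=bravo, R=india=BASE -> take LEFT -> bravo
i=5: L=alpha, R=india=BASE -> take LEFT -> alpha
i=6: L=golf, R=echo=BASE -> take LEFT -> golf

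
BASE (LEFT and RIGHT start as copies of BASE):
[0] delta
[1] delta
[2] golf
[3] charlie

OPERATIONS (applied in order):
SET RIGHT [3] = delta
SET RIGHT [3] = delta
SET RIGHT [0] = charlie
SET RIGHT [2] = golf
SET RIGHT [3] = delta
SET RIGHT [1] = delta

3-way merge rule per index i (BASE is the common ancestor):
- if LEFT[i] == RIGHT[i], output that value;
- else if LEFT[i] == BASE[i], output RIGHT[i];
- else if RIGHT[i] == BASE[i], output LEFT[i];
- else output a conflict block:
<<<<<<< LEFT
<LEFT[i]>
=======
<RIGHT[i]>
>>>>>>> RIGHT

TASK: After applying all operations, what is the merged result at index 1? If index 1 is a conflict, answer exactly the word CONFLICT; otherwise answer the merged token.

Answer: delta

Derivation:
Final LEFT:  [delta, delta, golf, charlie]
Final RIGHT: [charlie, delta, golf, delta]
i=0: L=delta=BASE, R=charlie -> take RIGHT -> charlie
i=1: L=delta R=delta -> agree -> delta
i=2: L=golf R=golf -> agree -> golf
i=3: L=charlie=BASE, R=delta -> take RIGHT -> delta
Index 1 -> delta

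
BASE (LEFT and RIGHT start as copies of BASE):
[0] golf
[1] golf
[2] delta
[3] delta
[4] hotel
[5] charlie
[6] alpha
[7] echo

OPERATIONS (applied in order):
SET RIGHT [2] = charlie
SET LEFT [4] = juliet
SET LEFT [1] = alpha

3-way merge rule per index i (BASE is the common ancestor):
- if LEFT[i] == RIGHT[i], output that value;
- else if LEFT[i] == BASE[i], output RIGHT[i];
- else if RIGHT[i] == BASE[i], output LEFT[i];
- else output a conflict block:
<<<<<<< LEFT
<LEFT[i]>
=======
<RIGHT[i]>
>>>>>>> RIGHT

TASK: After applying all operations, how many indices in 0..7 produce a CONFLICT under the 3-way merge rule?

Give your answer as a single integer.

Answer: 0

Derivation:
Final LEFT:  [golf, alpha, delta, delta, juliet, charlie, alpha, echo]
Final RIGHT: [golf, golf, charlie, delta, hotel, charlie, alpha, echo]
i=0: L=golf R=golf -> agree -> golf
i=1: L=alpha, R=golf=BASE -> take LEFT -> alpha
i=2: L=delta=BASE, R=charlie -> take RIGHT -> charlie
i=3: L=delta R=delta -> agree -> delta
i=4: L=juliet, R=hotel=BASE -> take LEFT -> juliet
i=5: L=charlie R=charlie -> agree -> charlie
i=6: L=alpha R=alpha -> agree -> alpha
i=7: L=echo R=echo -> agree -> echo
Conflict count: 0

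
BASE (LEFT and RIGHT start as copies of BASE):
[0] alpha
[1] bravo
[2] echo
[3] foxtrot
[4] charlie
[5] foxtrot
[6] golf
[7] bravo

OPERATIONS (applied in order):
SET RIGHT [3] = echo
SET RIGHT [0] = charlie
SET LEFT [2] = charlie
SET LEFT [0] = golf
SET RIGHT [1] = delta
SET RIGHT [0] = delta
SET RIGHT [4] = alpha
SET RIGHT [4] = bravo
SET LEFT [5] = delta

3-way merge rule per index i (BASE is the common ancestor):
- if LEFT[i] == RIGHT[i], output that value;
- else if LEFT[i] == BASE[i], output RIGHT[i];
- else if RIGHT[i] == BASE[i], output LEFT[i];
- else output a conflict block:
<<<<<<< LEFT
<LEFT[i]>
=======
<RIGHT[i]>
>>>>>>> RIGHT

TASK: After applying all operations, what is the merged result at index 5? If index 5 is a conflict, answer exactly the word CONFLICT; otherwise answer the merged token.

Answer: delta

Derivation:
Final LEFT:  [golf, bravo, charlie, foxtrot, charlie, delta, golf, bravo]
Final RIGHT: [delta, delta, echo, echo, bravo, foxtrot, golf, bravo]
i=0: BASE=alpha L=golf R=delta all differ -> CONFLICT
i=1: L=bravo=BASE, R=delta -> take RIGHT -> delta
i=2: L=charlie, R=echo=BASE -> take LEFT -> charlie
i=3: L=foxtrot=BASE, R=echo -> take RIGHT -> echo
i=4: L=charlie=BASE, R=bravo -> take RIGHT -> bravo
i=5: L=delta, R=foxtrot=BASE -> take LEFT -> delta
i=6: L=golf R=golf -> agree -> golf
i=7: L=bravo R=bravo -> agree -> bravo
Index 5 -> delta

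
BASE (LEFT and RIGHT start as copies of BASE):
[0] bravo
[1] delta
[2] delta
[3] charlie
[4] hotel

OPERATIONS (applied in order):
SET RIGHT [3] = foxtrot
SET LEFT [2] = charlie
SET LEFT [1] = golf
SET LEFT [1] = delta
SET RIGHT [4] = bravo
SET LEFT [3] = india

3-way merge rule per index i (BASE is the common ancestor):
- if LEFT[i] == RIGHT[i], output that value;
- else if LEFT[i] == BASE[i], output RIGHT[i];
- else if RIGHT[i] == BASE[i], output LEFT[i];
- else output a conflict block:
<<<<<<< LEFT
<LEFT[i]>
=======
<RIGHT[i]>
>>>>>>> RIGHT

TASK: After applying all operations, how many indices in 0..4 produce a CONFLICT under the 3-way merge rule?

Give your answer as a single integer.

Final LEFT:  [bravo, delta, charlie, india, hotel]
Final RIGHT: [bravo, delta, delta, foxtrot, bravo]
i=0: L=bravo R=bravo -> agree -> bravo
i=1: L=delta R=delta -> agree -> delta
i=2: L=charlie, R=delta=BASE -> take LEFT -> charlie
i=3: BASE=charlie L=india R=foxtrot all differ -> CONFLICT
i=4: L=hotel=BASE, R=bravo -> take RIGHT -> bravo
Conflict count: 1

Answer: 1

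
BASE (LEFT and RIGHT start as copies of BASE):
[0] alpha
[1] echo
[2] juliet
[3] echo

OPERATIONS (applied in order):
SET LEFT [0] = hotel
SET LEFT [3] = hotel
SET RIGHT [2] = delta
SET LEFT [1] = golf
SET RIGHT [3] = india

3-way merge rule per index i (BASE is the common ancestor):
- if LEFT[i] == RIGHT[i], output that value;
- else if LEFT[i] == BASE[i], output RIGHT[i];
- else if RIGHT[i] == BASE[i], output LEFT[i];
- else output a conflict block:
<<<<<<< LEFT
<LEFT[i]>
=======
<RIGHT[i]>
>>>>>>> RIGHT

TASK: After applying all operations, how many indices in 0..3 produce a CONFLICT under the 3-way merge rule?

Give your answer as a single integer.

Answer: 1

Derivation:
Final LEFT:  [hotel, golf, juliet, hotel]
Final RIGHT: [alpha, echo, delta, india]
i=0: L=hotel, R=alpha=BASE -> take LEFT -> hotel
i=1: L=golf, R=echo=BASE -> take LEFT -> golf
i=2: L=juliet=BASE, R=delta -> take RIGHT -> delta
i=3: BASE=echo L=hotel R=india all differ -> CONFLICT
Conflict count: 1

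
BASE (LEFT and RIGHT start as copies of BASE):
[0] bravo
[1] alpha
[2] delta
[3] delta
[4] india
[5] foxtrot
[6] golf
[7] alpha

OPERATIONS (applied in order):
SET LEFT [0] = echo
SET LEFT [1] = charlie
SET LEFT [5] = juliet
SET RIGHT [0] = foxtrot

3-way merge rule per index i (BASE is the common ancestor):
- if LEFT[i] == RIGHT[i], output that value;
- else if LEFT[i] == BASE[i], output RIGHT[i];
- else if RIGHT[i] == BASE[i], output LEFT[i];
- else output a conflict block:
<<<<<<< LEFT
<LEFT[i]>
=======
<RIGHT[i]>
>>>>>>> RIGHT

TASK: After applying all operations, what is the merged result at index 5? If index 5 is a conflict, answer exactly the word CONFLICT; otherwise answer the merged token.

Answer: juliet

Derivation:
Final LEFT:  [echo, charlie, delta, delta, india, juliet, golf, alpha]
Final RIGHT: [foxtrot, alpha, delta, delta, india, foxtrot, golf, alpha]
i=0: BASE=bravo L=echo R=foxtrot all differ -> CONFLICT
i=1: L=charlie, R=alpha=BASE -> take LEFT -> charlie
i=2: L=delta R=delta -> agree -> delta
i=3: L=delta R=delta -> agree -> delta
i=4: L=india R=india -> agree -> india
i=5: L=juliet, R=foxtrot=BASE -> take LEFT -> juliet
i=6: L=golf R=golf -> agree -> golf
i=7: L=alpha R=alpha -> agree -> alpha
Index 5 -> juliet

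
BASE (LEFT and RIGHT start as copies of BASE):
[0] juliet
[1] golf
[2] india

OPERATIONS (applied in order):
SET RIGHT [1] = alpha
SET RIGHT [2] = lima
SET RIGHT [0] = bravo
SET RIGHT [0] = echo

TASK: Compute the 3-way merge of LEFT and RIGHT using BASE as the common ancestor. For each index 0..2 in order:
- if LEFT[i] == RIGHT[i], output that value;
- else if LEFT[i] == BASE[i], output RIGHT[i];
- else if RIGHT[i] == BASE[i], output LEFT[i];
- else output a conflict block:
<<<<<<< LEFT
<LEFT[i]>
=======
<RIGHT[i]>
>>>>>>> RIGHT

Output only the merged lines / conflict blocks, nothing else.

Answer: echo
alpha
lima

Derivation:
Final LEFT:  [juliet, golf, india]
Final RIGHT: [echo, alpha, lima]
i=0: L=juliet=BASE, R=echo -> take RIGHT -> echo
i=1: L=golf=BASE, R=alpha -> take RIGHT -> alpha
i=2: L=india=BASE, R=lima -> take RIGHT -> lima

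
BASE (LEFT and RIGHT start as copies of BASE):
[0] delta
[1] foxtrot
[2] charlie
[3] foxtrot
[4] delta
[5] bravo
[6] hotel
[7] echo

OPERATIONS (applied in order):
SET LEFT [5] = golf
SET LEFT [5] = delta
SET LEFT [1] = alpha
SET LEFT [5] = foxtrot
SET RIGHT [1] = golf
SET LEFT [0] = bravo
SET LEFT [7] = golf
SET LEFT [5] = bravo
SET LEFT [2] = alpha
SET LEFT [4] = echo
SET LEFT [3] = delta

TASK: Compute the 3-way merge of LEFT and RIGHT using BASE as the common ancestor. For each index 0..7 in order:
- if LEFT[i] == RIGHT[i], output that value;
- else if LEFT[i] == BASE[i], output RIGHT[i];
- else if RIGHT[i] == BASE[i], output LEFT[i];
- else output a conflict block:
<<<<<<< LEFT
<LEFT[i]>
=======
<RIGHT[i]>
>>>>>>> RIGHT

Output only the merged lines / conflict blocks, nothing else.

Answer: bravo
<<<<<<< LEFT
alpha
=======
golf
>>>>>>> RIGHT
alpha
delta
echo
bravo
hotel
golf

Derivation:
Final LEFT:  [bravo, alpha, alpha, delta, echo, bravo, hotel, golf]
Final RIGHT: [delta, golf, charlie, foxtrot, delta, bravo, hotel, echo]
i=0: L=bravo, R=delta=BASE -> take LEFT -> bravo
i=1: BASE=foxtrot L=alpha R=golf all differ -> CONFLICT
i=2: L=alpha, R=charlie=BASE -> take LEFT -> alpha
i=3: L=delta, R=foxtrot=BASE -> take LEFT -> delta
i=4: L=echo, R=delta=BASE -> take LEFT -> echo
i=5: L=bravo R=bravo -> agree -> bravo
i=6: L=hotel R=hotel -> agree -> hotel
i=7: L=golf, R=echo=BASE -> take LEFT -> golf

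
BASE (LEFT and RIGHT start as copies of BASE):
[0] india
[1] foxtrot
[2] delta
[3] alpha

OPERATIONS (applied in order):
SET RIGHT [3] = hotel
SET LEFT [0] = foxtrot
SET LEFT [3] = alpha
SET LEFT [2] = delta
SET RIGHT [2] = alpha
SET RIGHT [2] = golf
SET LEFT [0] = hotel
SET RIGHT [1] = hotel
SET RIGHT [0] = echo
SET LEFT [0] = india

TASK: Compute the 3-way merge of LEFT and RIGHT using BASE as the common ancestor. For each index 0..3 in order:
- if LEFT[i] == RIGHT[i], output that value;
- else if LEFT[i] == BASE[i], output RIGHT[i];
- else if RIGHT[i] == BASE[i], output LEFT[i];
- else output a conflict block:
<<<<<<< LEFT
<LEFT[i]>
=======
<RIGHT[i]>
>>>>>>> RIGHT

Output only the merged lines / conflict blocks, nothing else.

Final LEFT:  [india, foxtrot, delta, alpha]
Final RIGHT: [echo, hotel, golf, hotel]
i=0: L=india=BASE, R=echo -> take RIGHT -> echo
i=1: L=foxtrot=BASE, R=hotel -> take RIGHT -> hotel
i=2: L=delta=BASE, R=golf -> take RIGHT -> golf
i=3: L=alpha=BASE, R=hotel -> take RIGHT -> hotel

Answer: echo
hotel
golf
hotel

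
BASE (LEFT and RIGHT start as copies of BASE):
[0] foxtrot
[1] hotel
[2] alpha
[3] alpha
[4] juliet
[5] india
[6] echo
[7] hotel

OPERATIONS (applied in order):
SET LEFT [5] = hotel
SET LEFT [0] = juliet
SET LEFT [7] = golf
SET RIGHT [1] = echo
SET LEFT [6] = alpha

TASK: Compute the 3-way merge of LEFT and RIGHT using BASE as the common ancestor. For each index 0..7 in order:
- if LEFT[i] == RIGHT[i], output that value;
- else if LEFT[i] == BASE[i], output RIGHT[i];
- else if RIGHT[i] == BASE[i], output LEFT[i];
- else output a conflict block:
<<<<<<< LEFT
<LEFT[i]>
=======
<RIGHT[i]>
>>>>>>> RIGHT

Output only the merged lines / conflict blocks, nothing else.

Final LEFT:  [juliet, hotel, alpha, alpha, juliet, hotel, alpha, golf]
Final RIGHT: [foxtrot, echo, alpha, alpha, juliet, india, echo, hotel]
i=0: L=juliet, R=foxtrot=BASE -> take LEFT -> juliet
i=1: L=hotel=BASE, R=echo -> take RIGHT -> echo
i=2: L=alpha R=alpha -> agree -> alpha
i=3: L=alpha R=alpha -> agree -> alpha
i=4: L=juliet R=juliet -> agree -> juliet
i=5: L=hotel, R=india=BASE -> take LEFT -> hotel
i=6: L=alpha, R=echo=BASE -> take LEFT -> alpha
i=7: L=golf, R=hotel=BASE -> take LEFT -> golf

Answer: juliet
echo
alpha
alpha
juliet
hotel
alpha
golf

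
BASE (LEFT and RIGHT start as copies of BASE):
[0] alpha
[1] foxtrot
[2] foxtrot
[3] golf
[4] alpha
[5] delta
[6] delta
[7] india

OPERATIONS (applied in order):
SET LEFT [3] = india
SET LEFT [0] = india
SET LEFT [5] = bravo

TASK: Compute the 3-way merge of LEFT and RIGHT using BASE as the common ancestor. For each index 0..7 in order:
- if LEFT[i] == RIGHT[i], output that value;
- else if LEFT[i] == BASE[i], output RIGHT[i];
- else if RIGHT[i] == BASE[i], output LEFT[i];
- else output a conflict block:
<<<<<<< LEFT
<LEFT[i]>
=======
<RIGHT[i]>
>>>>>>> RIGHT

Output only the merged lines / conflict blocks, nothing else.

Answer: india
foxtrot
foxtrot
india
alpha
bravo
delta
india

Derivation:
Final LEFT:  [india, foxtrot, foxtrot, india, alpha, bravo, delta, india]
Final RIGHT: [alpha, foxtrot, foxtrot, golf, alpha, delta, delta, india]
i=0: L=india, R=alpha=BASE -> take LEFT -> india
i=1: L=foxtrot R=foxtrot -> agree -> foxtrot
i=2: L=foxtrot R=foxtrot -> agree -> foxtrot
i=3: L=india, R=golf=BASE -> take LEFT -> india
i=4: L=alpha R=alpha -> agree -> alpha
i=5: L=bravo, R=delta=BASE -> take LEFT -> bravo
i=6: L=delta R=delta -> agree -> delta
i=7: L=india R=india -> agree -> india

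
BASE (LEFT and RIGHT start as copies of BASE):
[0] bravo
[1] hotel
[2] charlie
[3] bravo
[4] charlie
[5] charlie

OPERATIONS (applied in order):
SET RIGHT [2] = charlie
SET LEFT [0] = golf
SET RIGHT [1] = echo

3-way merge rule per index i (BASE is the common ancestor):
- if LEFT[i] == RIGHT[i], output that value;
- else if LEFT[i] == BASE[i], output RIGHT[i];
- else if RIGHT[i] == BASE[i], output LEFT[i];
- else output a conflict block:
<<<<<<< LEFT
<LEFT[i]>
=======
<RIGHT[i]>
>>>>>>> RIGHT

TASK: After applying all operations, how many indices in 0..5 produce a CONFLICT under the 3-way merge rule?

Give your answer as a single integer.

Answer: 0

Derivation:
Final LEFT:  [golf, hotel, charlie, bravo, charlie, charlie]
Final RIGHT: [bravo, echo, charlie, bravo, charlie, charlie]
i=0: L=golf, R=bravo=BASE -> take LEFT -> golf
i=1: L=hotel=BASE, R=echo -> take RIGHT -> echo
i=2: L=charlie R=charlie -> agree -> charlie
i=3: L=bravo R=bravo -> agree -> bravo
i=4: L=charlie R=charlie -> agree -> charlie
i=5: L=charlie R=charlie -> agree -> charlie
Conflict count: 0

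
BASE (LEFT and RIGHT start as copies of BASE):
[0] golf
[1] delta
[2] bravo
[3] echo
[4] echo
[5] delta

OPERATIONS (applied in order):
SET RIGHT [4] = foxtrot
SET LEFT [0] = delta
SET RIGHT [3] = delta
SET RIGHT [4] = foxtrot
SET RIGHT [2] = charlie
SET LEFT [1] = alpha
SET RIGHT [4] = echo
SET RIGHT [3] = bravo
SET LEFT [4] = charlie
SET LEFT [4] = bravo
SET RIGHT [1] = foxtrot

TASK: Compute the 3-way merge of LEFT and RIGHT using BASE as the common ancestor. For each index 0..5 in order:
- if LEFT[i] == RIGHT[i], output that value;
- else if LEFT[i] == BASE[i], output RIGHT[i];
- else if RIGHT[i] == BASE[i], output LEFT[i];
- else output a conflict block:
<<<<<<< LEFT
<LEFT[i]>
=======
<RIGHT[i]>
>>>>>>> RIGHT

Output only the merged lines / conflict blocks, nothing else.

Final LEFT:  [delta, alpha, bravo, echo, bravo, delta]
Final RIGHT: [golf, foxtrot, charlie, bravo, echo, delta]
i=0: L=delta, R=golf=BASE -> take LEFT -> delta
i=1: BASE=delta L=alpha R=foxtrot all differ -> CONFLICT
i=2: L=bravo=BASE, R=charlie -> take RIGHT -> charlie
i=3: L=echo=BASE, R=bravo -> take RIGHT -> bravo
i=4: L=bravo, R=echo=BASE -> take LEFT -> bravo
i=5: L=delta R=delta -> agree -> delta

Answer: delta
<<<<<<< LEFT
alpha
=======
foxtrot
>>>>>>> RIGHT
charlie
bravo
bravo
delta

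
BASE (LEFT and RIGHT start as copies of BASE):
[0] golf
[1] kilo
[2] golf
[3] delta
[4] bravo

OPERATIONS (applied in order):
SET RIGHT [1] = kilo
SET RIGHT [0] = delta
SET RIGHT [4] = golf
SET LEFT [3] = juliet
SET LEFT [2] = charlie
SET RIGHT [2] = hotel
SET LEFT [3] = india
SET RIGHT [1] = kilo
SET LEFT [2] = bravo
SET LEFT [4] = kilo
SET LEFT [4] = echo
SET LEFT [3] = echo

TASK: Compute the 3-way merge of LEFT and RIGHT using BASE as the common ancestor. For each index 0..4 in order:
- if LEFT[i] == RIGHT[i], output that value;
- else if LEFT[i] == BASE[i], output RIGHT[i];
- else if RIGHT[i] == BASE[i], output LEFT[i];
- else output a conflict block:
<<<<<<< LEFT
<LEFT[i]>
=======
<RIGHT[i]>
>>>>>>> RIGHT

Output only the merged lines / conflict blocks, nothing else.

Answer: delta
kilo
<<<<<<< LEFT
bravo
=======
hotel
>>>>>>> RIGHT
echo
<<<<<<< LEFT
echo
=======
golf
>>>>>>> RIGHT

Derivation:
Final LEFT:  [golf, kilo, bravo, echo, echo]
Final RIGHT: [delta, kilo, hotel, delta, golf]
i=0: L=golf=BASE, R=delta -> take RIGHT -> delta
i=1: L=kilo R=kilo -> agree -> kilo
i=2: BASE=golf L=bravo R=hotel all differ -> CONFLICT
i=3: L=echo, R=delta=BASE -> take LEFT -> echo
i=4: BASE=bravo L=echo R=golf all differ -> CONFLICT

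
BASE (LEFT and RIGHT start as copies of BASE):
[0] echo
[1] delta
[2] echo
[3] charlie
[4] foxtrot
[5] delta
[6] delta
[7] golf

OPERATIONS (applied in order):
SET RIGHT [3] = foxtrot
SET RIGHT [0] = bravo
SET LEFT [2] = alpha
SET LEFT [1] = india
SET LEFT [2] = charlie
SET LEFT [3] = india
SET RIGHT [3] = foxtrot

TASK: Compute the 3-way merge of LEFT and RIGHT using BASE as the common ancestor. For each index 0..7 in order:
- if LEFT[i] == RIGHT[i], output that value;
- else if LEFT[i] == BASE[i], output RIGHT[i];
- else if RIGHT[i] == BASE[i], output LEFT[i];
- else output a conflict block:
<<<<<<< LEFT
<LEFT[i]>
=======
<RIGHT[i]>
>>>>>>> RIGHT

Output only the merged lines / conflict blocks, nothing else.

Final LEFT:  [echo, india, charlie, india, foxtrot, delta, delta, golf]
Final RIGHT: [bravo, delta, echo, foxtrot, foxtrot, delta, delta, golf]
i=0: L=echo=BASE, R=bravo -> take RIGHT -> bravo
i=1: L=india, R=delta=BASE -> take LEFT -> india
i=2: L=charlie, R=echo=BASE -> take LEFT -> charlie
i=3: BASE=charlie L=india R=foxtrot all differ -> CONFLICT
i=4: L=foxtrot R=foxtrot -> agree -> foxtrot
i=5: L=delta R=delta -> agree -> delta
i=6: L=delta R=delta -> agree -> delta
i=7: L=golf R=golf -> agree -> golf

Answer: bravo
india
charlie
<<<<<<< LEFT
india
=======
foxtrot
>>>>>>> RIGHT
foxtrot
delta
delta
golf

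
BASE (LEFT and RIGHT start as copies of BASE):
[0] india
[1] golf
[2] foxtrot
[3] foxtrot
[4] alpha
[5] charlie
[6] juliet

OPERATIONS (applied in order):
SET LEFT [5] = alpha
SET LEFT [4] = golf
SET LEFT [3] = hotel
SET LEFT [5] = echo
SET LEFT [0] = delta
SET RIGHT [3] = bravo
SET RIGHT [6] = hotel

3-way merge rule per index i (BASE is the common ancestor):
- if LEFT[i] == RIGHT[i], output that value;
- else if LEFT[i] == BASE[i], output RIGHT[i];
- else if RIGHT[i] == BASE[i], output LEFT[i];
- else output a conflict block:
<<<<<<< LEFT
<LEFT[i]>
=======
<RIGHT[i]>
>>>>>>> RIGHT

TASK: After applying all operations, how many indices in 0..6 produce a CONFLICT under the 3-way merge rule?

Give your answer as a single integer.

Final LEFT:  [delta, golf, foxtrot, hotel, golf, echo, juliet]
Final RIGHT: [india, golf, foxtrot, bravo, alpha, charlie, hotel]
i=0: L=delta, R=india=BASE -> take LEFT -> delta
i=1: L=golf R=golf -> agree -> golf
i=2: L=foxtrot R=foxtrot -> agree -> foxtrot
i=3: BASE=foxtrot L=hotel R=bravo all differ -> CONFLICT
i=4: L=golf, R=alpha=BASE -> take LEFT -> golf
i=5: L=echo, R=charlie=BASE -> take LEFT -> echo
i=6: L=juliet=BASE, R=hotel -> take RIGHT -> hotel
Conflict count: 1

Answer: 1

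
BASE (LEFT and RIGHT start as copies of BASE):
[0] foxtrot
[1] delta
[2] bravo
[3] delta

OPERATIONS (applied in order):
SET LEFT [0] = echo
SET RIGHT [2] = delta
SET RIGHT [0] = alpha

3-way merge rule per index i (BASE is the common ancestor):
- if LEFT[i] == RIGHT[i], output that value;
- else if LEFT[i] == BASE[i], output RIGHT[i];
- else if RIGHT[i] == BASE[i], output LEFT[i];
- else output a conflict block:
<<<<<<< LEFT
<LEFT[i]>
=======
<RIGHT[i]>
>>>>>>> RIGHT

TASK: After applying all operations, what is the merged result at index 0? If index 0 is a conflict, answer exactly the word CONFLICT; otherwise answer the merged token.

Answer: CONFLICT

Derivation:
Final LEFT:  [echo, delta, bravo, delta]
Final RIGHT: [alpha, delta, delta, delta]
i=0: BASE=foxtrot L=echo R=alpha all differ -> CONFLICT
i=1: L=delta R=delta -> agree -> delta
i=2: L=bravo=BASE, R=delta -> take RIGHT -> delta
i=3: L=delta R=delta -> agree -> delta
Index 0 -> CONFLICT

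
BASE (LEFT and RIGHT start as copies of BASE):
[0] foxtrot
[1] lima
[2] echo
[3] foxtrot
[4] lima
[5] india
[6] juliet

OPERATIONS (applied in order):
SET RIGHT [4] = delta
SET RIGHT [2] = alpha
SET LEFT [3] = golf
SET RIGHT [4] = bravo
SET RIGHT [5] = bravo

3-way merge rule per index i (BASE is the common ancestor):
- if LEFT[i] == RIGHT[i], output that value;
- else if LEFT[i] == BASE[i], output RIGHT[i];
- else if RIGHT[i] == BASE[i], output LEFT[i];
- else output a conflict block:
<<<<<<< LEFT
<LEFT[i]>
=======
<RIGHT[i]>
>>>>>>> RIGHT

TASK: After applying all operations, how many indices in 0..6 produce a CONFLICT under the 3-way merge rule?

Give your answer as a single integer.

Final LEFT:  [foxtrot, lima, echo, golf, lima, india, juliet]
Final RIGHT: [foxtrot, lima, alpha, foxtrot, bravo, bravo, juliet]
i=0: L=foxtrot R=foxtrot -> agree -> foxtrot
i=1: L=lima R=lima -> agree -> lima
i=2: L=echo=BASE, R=alpha -> take RIGHT -> alpha
i=3: L=golf, R=foxtrot=BASE -> take LEFT -> golf
i=4: L=lima=BASE, R=bravo -> take RIGHT -> bravo
i=5: L=india=BASE, R=bravo -> take RIGHT -> bravo
i=6: L=juliet R=juliet -> agree -> juliet
Conflict count: 0

Answer: 0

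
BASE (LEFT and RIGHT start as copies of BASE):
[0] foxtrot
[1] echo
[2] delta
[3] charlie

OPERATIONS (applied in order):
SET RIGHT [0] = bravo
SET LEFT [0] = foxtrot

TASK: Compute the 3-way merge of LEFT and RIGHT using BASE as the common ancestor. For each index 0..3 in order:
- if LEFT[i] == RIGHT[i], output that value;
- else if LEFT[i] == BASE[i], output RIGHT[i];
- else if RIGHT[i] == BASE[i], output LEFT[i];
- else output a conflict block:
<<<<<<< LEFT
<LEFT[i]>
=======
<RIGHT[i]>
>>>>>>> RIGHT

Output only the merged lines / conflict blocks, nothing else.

Answer: bravo
echo
delta
charlie

Derivation:
Final LEFT:  [foxtrot, echo, delta, charlie]
Final RIGHT: [bravo, echo, delta, charlie]
i=0: L=foxtrot=BASE, R=bravo -> take RIGHT -> bravo
i=1: L=echo R=echo -> agree -> echo
i=2: L=delta R=delta -> agree -> delta
i=3: L=charlie R=charlie -> agree -> charlie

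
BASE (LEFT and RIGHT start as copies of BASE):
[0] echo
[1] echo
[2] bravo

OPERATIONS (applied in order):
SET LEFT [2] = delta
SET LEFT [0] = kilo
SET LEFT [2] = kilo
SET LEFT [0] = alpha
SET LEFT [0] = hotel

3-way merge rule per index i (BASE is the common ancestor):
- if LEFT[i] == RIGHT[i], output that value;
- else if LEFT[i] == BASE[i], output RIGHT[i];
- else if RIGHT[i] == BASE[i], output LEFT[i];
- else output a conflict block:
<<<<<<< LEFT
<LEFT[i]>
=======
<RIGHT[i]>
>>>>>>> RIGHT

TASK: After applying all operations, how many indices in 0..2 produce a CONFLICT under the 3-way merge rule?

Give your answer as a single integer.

Final LEFT:  [hotel, echo, kilo]
Final RIGHT: [echo, echo, bravo]
i=0: L=hotel, R=echo=BASE -> take LEFT -> hotel
i=1: L=echo R=echo -> agree -> echo
i=2: L=kilo, R=bravo=BASE -> take LEFT -> kilo
Conflict count: 0

Answer: 0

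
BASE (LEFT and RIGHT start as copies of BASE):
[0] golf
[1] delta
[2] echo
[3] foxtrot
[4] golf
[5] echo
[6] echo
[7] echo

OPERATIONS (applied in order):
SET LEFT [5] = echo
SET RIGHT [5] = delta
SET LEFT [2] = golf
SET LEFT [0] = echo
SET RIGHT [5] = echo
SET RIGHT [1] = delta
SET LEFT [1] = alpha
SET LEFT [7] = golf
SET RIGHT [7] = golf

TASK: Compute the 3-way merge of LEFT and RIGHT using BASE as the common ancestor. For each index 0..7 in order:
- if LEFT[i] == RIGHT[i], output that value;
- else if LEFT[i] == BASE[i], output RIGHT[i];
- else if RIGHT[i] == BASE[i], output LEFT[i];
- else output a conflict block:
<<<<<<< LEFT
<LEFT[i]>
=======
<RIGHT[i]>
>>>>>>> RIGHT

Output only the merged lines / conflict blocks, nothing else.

Final LEFT:  [echo, alpha, golf, foxtrot, golf, echo, echo, golf]
Final RIGHT: [golf, delta, echo, foxtrot, golf, echo, echo, golf]
i=0: L=echo, R=golf=BASE -> take LEFT -> echo
i=1: L=alpha, R=delta=BASE -> take LEFT -> alpha
i=2: L=golf, R=echo=BASE -> take LEFT -> golf
i=3: L=foxtrot R=foxtrot -> agree -> foxtrot
i=4: L=golf R=golf -> agree -> golf
i=5: L=echo R=echo -> agree -> echo
i=6: L=echo R=echo -> agree -> echo
i=7: L=golf R=golf -> agree -> golf

Answer: echo
alpha
golf
foxtrot
golf
echo
echo
golf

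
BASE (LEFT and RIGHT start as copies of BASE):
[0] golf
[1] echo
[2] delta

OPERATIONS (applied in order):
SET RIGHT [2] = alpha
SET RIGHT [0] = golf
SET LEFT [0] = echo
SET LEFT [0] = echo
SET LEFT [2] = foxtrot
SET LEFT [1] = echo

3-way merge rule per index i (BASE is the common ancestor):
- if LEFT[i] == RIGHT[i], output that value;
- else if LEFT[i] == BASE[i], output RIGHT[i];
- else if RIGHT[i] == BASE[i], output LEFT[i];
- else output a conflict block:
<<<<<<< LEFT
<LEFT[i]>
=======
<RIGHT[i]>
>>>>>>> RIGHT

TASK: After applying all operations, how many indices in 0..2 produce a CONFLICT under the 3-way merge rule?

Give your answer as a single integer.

Answer: 1

Derivation:
Final LEFT:  [echo, echo, foxtrot]
Final RIGHT: [golf, echo, alpha]
i=0: L=echo, R=golf=BASE -> take LEFT -> echo
i=1: L=echo R=echo -> agree -> echo
i=2: BASE=delta L=foxtrot R=alpha all differ -> CONFLICT
Conflict count: 1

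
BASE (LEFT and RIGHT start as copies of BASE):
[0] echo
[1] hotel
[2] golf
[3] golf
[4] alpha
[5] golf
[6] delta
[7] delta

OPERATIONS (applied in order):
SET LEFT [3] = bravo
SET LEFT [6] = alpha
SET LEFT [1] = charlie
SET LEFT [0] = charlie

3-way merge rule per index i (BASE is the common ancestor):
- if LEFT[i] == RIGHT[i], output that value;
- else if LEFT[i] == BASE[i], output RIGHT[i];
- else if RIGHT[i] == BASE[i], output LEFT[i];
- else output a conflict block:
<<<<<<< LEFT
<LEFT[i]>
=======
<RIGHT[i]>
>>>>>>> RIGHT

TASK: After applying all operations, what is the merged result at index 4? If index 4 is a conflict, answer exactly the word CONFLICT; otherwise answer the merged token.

Final LEFT:  [charlie, charlie, golf, bravo, alpha, golf, alpha, delta]
Final RIGHT: [echo, hotel, golf, golf, alpha, golf, delta, delta]
i=0: L=charlie, R=echo=BASE -> take LEFT -> charlie
i=1: L=charlie, R=hotel=BASE -> take LEFT -> charlie
i=2: L=golf R=golf -> agree -> golf
i=3: L=bravo, R=golf=BASE -> take LEFT -> bravo
i=4: L=alpha R=alpha -> agree -> alpha
i=5: L=golf R=golf -> agree -> golf
i=6: L=alpha, R=delta=BASE -> take LEFT -> alpha
i=7: L=delta R=delta -> agree -> delta
Index 4 -> alpha

Answer: alpha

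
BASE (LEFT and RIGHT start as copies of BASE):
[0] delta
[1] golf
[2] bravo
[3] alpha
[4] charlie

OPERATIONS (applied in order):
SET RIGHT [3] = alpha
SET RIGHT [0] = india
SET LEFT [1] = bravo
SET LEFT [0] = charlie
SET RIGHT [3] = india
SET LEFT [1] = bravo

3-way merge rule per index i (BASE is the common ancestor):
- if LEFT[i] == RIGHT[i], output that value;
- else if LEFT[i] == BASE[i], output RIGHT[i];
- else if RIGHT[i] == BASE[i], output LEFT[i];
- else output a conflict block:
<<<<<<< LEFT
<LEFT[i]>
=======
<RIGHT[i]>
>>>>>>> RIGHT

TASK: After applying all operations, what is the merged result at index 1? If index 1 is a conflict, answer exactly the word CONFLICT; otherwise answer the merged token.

Final LEFT:  [charlie, bravo, bravo, alpha, charlie]
Final RIGHT: [india, golf, bravo, india, charlie]
i=0: BASE=delta L=charlie R=india all differ -> CONFLICT
i=1: L=bravo, R=golf=BASE -> take LEFT -> bravo
i=2: L=bravo R=bravo -> agree -> bravo
i=3: L=alpha=BASE, R=india -> take RIGHT -> india
i=4: L=charlie R=charlie -> agree -> charlie
Index 1 -> bravo

Answer: bravo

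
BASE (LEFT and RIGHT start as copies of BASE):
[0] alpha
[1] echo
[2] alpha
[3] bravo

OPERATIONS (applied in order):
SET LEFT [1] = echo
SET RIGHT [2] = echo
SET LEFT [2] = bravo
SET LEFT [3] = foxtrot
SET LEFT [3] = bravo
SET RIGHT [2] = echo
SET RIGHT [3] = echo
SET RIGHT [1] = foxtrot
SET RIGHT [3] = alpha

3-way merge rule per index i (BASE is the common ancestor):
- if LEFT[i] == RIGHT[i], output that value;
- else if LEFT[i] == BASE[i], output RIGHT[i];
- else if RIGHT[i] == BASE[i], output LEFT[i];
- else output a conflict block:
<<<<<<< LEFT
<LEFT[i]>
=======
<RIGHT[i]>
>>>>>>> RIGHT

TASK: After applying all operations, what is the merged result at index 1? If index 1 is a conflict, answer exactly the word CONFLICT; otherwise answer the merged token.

Answer: foxtrot

Derivation:
Final LEFT:  [alpha, echo, bravo, bravo]
Final RIGHT: [alpha, foxtrot, echo, alpha]
i=0: L=alpha R=alpha -> agree -> alpha
i=1: L=echo=BASE, R=foxtrot -> take RIGHT -> foxtrot
i=2: BASE=alpha L=bravo R=echo all differ -> CONFLICT
i=3: L=bravo=BASE, R=alpha -> take RIGHT -> alpha
Index 1 -> foxtrot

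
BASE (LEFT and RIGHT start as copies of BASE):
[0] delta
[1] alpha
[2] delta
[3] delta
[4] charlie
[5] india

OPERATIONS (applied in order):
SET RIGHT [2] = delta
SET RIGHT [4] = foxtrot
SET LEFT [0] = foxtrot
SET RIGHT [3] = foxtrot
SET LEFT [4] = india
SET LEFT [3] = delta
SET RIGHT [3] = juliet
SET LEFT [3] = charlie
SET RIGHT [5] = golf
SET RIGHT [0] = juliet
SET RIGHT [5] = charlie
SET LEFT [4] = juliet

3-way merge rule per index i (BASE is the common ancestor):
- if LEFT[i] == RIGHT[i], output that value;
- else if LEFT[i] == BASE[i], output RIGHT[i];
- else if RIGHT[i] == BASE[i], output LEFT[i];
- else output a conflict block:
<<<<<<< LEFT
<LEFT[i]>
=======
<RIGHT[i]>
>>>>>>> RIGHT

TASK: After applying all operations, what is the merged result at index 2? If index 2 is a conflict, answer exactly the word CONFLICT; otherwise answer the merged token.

Answer: delta

Derivation:
Final LEFT:  [foxtrot, alpha, delta, charlie, juliet, india]
Final RIGHT: [juliet, alpha, delta, juliet, foxtrot, charlie]
i=0: BASE=delta L=foxtrot R=juliet all differ -> CONFLICT
i=1: L=alpha R=alpha -> agree -> alpha
i=2: L=delta R=delta -> agree -> delta
i=3: BASE=delta L=charlie R=juliet all differ -> CONFLICT
i=4: BASE=charlie L=juliet R=foxtrot all differ -> CONFLICT
i=5: L=india=BASE, R=charlie -> take RIGHT -> charlie
Index 2 -> delta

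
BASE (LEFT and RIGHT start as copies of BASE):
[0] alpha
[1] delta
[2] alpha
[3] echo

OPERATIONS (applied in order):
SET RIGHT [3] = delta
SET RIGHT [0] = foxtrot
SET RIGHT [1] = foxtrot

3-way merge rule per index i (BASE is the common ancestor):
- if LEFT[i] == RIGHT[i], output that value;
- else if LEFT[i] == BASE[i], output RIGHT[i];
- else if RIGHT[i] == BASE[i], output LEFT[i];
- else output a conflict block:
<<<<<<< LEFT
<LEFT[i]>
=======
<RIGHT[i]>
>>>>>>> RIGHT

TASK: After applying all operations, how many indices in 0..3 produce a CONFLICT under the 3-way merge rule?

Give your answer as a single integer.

Final LEFT:  [alpha, delta, alpha, echo]
Final RIGHT: [foxtrot, foxtrot, alpha, delta]
i=0: L=alpha=BASE, R=foxtrot -> take RIGHT -> foxtrot
i=1: L=delta=BASE, R=foxtrot -> take RIGHT -> foxtrot
i=2: L=alpha R=alpha -> agree -> alpha
i=3: L=echo=BASE, R=delta -> take RIGHT -> delta
Conflict count: 0

Answer: 0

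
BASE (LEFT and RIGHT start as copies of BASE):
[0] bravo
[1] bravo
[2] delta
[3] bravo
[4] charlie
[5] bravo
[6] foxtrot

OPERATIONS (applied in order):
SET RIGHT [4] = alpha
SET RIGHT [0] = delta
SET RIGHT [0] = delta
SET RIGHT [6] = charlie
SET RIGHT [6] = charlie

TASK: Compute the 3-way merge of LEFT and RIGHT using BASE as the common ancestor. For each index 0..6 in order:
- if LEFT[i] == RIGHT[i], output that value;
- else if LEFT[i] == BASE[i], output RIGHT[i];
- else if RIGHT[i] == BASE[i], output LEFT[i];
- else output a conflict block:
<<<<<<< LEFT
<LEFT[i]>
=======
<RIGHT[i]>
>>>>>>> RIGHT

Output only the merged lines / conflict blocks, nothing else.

Answer: delta
bravo
delta
bravo
alpha
bravo
charlie

Derivation:
Final LEFT:  [bravo, bravo, delta, bravo, charlie, bravo, foxtrot]
Final RIGHT: [delta, bravo, delta, bravo, alpha, bravo, charlie]
i=0: L=bravo=BASE, R=delta -> take RIGHT -> delta
i=1: L=bravo R=bravo -> agree -> bravo
i=2: L=delta R=delta -> agree -> delta
i=3: L=bravo R=bravo -> agree -> bravo
i=4: L=charlie=BASE, R=alpha -> take RIGHT -> alpha
i=5: L=bravo R=bravo -> agree -> bravo
i=6: L=foxtrot=BASE, R=charlie -> take RIGHT -> charlie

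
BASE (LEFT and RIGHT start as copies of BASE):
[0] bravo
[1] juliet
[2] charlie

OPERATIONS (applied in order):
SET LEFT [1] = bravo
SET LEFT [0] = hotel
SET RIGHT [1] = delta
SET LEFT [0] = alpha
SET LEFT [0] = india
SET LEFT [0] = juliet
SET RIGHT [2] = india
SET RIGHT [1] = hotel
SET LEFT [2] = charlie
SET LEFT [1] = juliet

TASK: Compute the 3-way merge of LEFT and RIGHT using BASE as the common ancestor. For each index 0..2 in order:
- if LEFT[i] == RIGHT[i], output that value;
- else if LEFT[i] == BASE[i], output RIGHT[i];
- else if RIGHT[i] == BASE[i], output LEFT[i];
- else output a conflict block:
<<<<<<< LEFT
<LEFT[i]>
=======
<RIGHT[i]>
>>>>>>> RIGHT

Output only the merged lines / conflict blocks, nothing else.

Final LEFT:  [juliet, juliet, charlie]
Final RIGHT: [bravo, hotel, india]
i=0: L=juliet, R=bravo=BASE -> take LEFT -> juliet
i=1: L=juliet=BASE, R=hotel -> take RIGHT -> hotel
i=2: L=charlie=BASE, R=india -> take RIGHT -> india

Answer: juliet
hotel
india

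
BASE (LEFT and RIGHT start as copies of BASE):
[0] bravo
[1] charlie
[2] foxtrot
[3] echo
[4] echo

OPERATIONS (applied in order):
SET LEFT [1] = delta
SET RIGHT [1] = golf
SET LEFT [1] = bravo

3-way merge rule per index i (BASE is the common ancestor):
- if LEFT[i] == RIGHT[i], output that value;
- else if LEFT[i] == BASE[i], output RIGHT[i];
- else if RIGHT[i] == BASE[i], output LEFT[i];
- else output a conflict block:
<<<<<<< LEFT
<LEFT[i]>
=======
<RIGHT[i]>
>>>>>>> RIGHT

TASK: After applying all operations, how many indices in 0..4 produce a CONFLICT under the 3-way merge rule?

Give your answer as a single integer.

Final LEFT:  [bravo, bravo, foxtrot, echo, echo]
Final RIGHT: [bravo, golf, foxtrot, echo, echo]
i=0: L=bravo R=bravo -> agree -> bravo
i=1: BASE=charlie L=bravo R=golf all differ -> CONFLICT
i=2: L=foxtrot R=foxtrot -> agree -> foxtrot
i=3: L=echo R=echo -> agree -> echo
i=4: L=echo R=echo -> agree -> echo
Conflict count: 1

Answer: 1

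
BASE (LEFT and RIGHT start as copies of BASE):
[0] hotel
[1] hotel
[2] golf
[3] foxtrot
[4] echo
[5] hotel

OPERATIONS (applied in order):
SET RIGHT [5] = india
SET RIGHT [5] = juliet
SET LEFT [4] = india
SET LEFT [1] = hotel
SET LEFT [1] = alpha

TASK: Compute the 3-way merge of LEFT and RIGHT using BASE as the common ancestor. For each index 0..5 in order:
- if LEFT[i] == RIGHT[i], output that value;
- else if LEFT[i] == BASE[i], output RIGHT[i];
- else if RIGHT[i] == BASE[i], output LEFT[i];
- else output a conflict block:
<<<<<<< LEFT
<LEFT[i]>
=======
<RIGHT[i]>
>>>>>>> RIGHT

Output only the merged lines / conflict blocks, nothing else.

Answer: hotel
alpha
golf
foxtrot
india
juliet

Derivation:
Final LEFT:  [hotel, alpha, golf, foxtrot, india, hotel]
Final RIGHT: [hotel, hotel, golf, foxtrot, echo, juliet]
i=0: L=hotel R=hotel -> agree -> hotel
i=1: L=alpha, R=hotel=BASE -> take LEFT -> alpha
i=2: L=golf R=golf -> agree -> golf
i=3: L=foxtrot R=foxtrot -> agree -> foxtrot
i=4: L=india, R=echo=BASE -> take LEFT -> india
i=5: L=hotel=BASE, R=juliet -> take RIGHT -> juliet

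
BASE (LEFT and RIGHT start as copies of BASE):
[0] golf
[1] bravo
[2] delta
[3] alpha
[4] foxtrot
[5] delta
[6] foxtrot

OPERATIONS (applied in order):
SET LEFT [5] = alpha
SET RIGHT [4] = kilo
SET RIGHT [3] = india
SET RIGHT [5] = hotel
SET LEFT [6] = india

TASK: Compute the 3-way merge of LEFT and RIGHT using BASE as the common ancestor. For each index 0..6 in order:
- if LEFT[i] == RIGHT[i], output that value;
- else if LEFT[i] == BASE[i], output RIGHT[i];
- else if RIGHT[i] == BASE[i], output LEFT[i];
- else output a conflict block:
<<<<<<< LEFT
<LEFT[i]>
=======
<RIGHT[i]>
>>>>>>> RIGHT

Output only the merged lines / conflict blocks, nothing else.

Final LEFT:  [golf, bravo, delta, alpha, foxtrot, alpha, india]
Final RIGHT: [golf, bravo, delta, india, kilo, hotel, foxtrot]
i=0: L=golf R=golf -> agree -> golf
i=1: L=bravo R=bravo -> agree -> bravo
i=2: L=delta R=delta -> agree -> delta
i=3: L=alpha=BASE, R=india -> take RIGHT -> india
i=4: L=foxtrot=BASE, R=kilo -> take RIGHT -> kilo
i=5: BASE=delta L=alpha R=hotel all differ -> CONFLICT
i=6: L=india, R=foxtrot=BASE -> take LEFT -> india

Answer: golf
bravo
delta
india
kilo
<<<<<<< LEFT
alpha
=======
hotel
>>>>>>> RIGHT
india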